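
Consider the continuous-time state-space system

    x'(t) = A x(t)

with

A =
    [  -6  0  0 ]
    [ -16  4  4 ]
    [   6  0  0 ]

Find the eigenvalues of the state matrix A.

det(sI - A) = s^3 - (tr A)s^2 + (M11 + M22 + M33)s - det A, where Mii is the 2×2 principal minor of A obtained by deleting row i and column i.
tr A = (-6) + 4 + 0 = -2; M11 = 4·0 - 4·0 = 0 - 0 = 0; M22 = (-6)·0 - 0·6 = 0 - 0 = 0; M33 = (-6)·4 - 0·(-16) = -24 - 0 = -24; sum of minors = -24.
det A = (-6)·(4·0 - 4·0) - 0·((-16)·0 - 4·6) + 0·((-16)·0 - 4·6) = (-6)·0 - 0·(-24) + 0·(-24) = 0.
So p(s) = det(sI - A) = s^3 + 2s^2 - 24s.
The constant term is 0, so p(s) = s(s^2 + 2s - 24).
Factor s^2 + 2s - 24: two numbers with sum -2 and product -24 are 4 and -6, so s^2 + 2s - 24 = (s - 4)(s + 6).
Hence p(s) = s (s - 4) (s + 6), with roots -6, 0, 4.
At least one eigenvalue has non-negative real part, so the system is not asymptotically stable.

-6, 0, 4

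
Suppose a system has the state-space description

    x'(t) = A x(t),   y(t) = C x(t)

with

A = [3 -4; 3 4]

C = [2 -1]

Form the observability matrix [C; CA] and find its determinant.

-21

CA = [[3, -12]]
Observability matrix O = [C; CA] = [[2, -1], [3, -12]]
det(O) = 2·(-12) - (-1)·3 = -24 - (-3) = -21
Since det(O) ≠ 0, rank(O) = 2 and the system is completely observable.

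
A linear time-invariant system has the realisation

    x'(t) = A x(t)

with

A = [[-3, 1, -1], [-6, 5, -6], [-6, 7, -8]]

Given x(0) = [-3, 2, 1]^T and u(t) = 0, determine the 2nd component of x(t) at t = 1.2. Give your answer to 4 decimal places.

3.8888

det(sI - A) = s^3 - (tr A)s^2 + (M11 + M22 + M33)s - det A, where Mii is the 2×2 principal minor of A obtained by deleting row i and column i.
tr A = (-3) + 5 + (-8) = -6; M11 = 5·(-8) - (-6)·7 = -40 - (-42) = 2; M22 = (-3)·(-8) - (-1)·(-6) = 24 - 6 = 18; M33 = (-3)·5 - 1·(-6) = -15 - (-6) = -9; sum of minors = 11.
det A = (-3)·(5·(-8) - (-6)·7) - 1·((-6)·(-8) - (-6)·(-6)) + (-1)·((-6)·7 - 5·(-6)) = (-3)·2 - 1·12 + (-1)·(-12) = -6.
So p(s) = det(sI - A) = s^3 + 6s^2 + 11s + 6.
Rational-root test: any integer root divides 6. Testing small divisors, s = -1 works: p(-1) = -1 + 6 + (-11) + 6 = 0, so (s + 1) is a factor.
Dividing, p(s) = (s + 1)(s^2 + 5s + 6).
Factor s^2 + 5s + 6: two numbers with sum -5 and product 6 are -2 and -3, so s^2 + 5s + 6 = (s + 2)(s + 3).
Hence p(s) = (s + 1) (s + 2) (s + 3), with roots -3, -2, -1.
The eigenvalues -3, -2, -1 are distinct and real, so A is diagonalisable and x(t) = e^{At} x(0) = V diag(e^{λ_i t}) V^{-1} x(0), where the columns of V are the eigenvectors.
λ = -3: A - (-3)I = [[0, 1, -1], [-6, 8, -6], [-6, 7, -5]]. v must be orthogonal to every row; (row 1) × (row 2) = [2, 6, 6], so take v_1 = [1, 3, 3]^T.
λ = -2: A - (-2)I = [[-1, 1, -1], [-6, 7, -6], [-6, 7, -6]]. v must be orthogonal to every row; (row 1) × (row 2) = [1, 0, -1], so take v_2 = [-1, 0, 1]^T.
λ = -1: A - (-1)I = [[-2, 1, -1], [-6, 6, -6], [-6, 7, -7]]. v must be orthogonal to every row; (row 1) × (row 2) = [0, -6, -6], so take v_3 = [0, 1, 1]^T.
V = [v_1 v_2 v_3] = [[1, -1, 0], [3, 0, 1], [3, 1, 1]] has det V = -1, so V^{-1} = adj(V)/det V = [[1, -1, 1], [0, -1, 1], [-3, 4, -3]].
Modal coordinates z(0) = V^{-1} x(0): 1·(-3) + (-1)·2 + 1·1 = -4; 0·(-3) + (-1)·2 + 1·1 = -1; (-3)·(-3) + 4·2 + (-3)·1 = 14; so z(0) = [-4, -1, 14]^T.
x_2(t) = Σ_i (v_i)_2 · z_i(0) · e^{λ_i t} (row 2 of V times the modal terms).
x_2(1.2) = 3·(-4)·e^{-3·1.2} + 0·(-1)·e^{-2·1.2} + 1·14·e^{-1·1.2} = (-12)·0.027324 + 0·0.090718 + 14·0.301194 = 3.8888.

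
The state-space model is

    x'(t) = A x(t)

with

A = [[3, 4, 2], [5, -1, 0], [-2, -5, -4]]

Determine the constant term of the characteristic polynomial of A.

-38

Expand det(sI - A) for the 3×3 matrix.
p(s) = s^3 + 2s^2 - 27s - 38.
(Check: constant term = det(-A) = (-1)^3 det A = -38; coefficient of s^2 = -tr A = 2.)
The constant term is -38.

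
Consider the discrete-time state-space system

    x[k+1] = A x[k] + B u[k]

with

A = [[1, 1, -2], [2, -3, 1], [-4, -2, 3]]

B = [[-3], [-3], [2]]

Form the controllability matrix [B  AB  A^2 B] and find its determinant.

-816

AB = [[-10], [5], [24]]
A^2B = [[-53], [-11], [102]]
Controllability matrix C = [B  AB  A^2B] = [[-3, -10, -53], [-3, 5, -11], [2, 24, 102]]
Expanding along the first row, det(C) = (-3)·(5·102 - (-11)·24) - (-10)·((-3)·102 - (-11)·2) + (-53)·((-3)·24 - 5·2) = (-3)·774 - (-10)·(-284) + (-53)·(-82) = -816
Since det(C) ≠ 0, rank(C) = 3 and the system is completely controllable.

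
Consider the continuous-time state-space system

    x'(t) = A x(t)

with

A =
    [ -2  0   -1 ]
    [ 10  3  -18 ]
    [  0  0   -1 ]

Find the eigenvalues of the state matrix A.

-2, -1, 3

det(sI - A) = s^3 - (tr A)s^2 + (M11 + M22 + M33)s - det A, where Mii is the 2×2 principal minor of A obtained by deleting row i and column i.
tr A = (-2) + 3 + (-1) = 0; M11 = 3·(-1) - (-18)·0 = -3 - 0 = -3; M22 = (-2)·(-1) - (-1)·0 = 2 - 0 = 2; M33 = (-2)·3 - 0·10 = -6 - 0 = -6; sum of minors = -7.
det A = (-2)·(3·(-1) - (-18)·0) - 0·(10·(-1) - (-18)·0) + (-1)·(10·0 - 3·0) = (-2)·(-3) - 0·(-10) + (-1)·0 = 6.
So p(s) = det(sI - A) = s^3 - 7s - 6.
Rational-root test: any integer root divides -6. Testing small divisors, s = -1 works: p(-1) = -1 + 0 + 7 + (-6) = 0, so (s + 1) is a factor.
Dividing, p(s) = (s + 1)(s^2 - s - 6).
Factor s^2 - s - 6: two numbers with sum 1 and product -6 are 3 and -2, so s^2 - s - 6 = (s - 3)(s + 2).
Hence p(s) = (s - 3) (s + 1) (s + 2), with roots -2, -1, 3.
At least one eigenvalue has non-negative real part, so the system is not asymptotically stable.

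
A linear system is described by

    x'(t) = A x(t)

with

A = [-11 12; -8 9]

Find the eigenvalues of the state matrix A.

-3, 1

det(sI - A) = s^2 - (tr A)s + det A, with tr A = (-11) + 9 = -2 and det A = (-11)·9 - 12·(-8) = -99 - (-96) = -3.
So p(s) = det(sI - A) = s^2 + 2s - 3.
Factor s^2 + 2s - 3: two numbers with sum -2 and product -3 are 1 and -3, so s^2 + 2s - 3 = (s - 1)(s + 3).
Hence p(s) = (s - 1) (s + 3), with roots -3, 1.
At least one eigenvalue has non-negative real part, so the system is not asymptotically stable.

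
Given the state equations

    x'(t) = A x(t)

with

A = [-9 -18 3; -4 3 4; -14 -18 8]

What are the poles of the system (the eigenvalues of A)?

det(sI - A) = s^3 - (tr A)s^2 + (M11 + M22 + M33)s - det A, where Mii is the 2×2 principal minor of A obtained by deleting row i and column i.
tr A = (-9) + 3 + 8 = 2; M11 = 3·8 - 4·(-18) = 24 - (-72) = 96; M22 = (-9)·8 - 3·(-14) = -72 - (-42) = -30; M33 = (-9)·3 - (-18)·(-4) = -27 - 72 = -99; sum of minors = -33.
det A = (-9)·(3·8 - 4·(-18)) - (-18)·((-4)·8 - 4·(-14)) + 3·((-4)·(-18) - 3·(-14)) = (-9)·96 - (-18)·24 + 3·114 = -90.
So p(s) = det(sI - A) = s^3 - 2s^2 - 33s + 90.
Rational-root test: any integer root divides 90. Testing small divisors, s = 3 works: p(3) = 27 + (-18) + (-99) + 90 = 0, so (s - 3) is a factor.
Dividing, p(s) = (s - 3)(s^2 + s - 30).
Factor s^2 + s - 30: two numbers with sum -1 and product -30 are 5 and -6, so s^2 + s - 30 = (s - 5)(s + 6).
Hence p(s) = (s - 5) (s - 3) (s + 6), with roots -6, 3, 5.
At least one eigenvalue has non-negative real part, so the system is not asymptotically stable.

-6, 3, 5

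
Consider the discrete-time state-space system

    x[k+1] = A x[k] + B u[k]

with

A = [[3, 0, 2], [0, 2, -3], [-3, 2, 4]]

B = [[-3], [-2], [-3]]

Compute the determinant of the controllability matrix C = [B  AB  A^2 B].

AB = [[-15], [5], [-7]]
A^2B = [[-59], [31], [27]]
Controllability matrix C = [B  AB  A^2B] = [[-3, -15, -59], [-2, 5, 31], [-3, -7, 27]]
Expanding along the first row, det(C) = (-3)·(5·27 - 31·(-7)) - (-15)·((-2)·27 - 31·(-3)) + (-59)·((-2)·(-7) - 5·(-3)) = (-3)·352 - (-15)·39 + (-59)·29 = -2182
Since det(C) ≠ 0, rank(C) = 3 and the system is completely controllable.

-2182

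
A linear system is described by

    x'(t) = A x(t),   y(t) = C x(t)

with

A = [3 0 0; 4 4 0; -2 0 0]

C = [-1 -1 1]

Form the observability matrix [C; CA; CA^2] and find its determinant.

-28

CA = [[-9, -4, 0]]
CA^2 = [[-43, -16, 0]]
Observability matrix O = [C; CA; CA^2] = [[-1, -1, 1], [-9, -4, 0], [-43, -16, 0]]
Expanding along the first row, det(O) = (-1)·((-4)·0 - 0·(-16)) - (-1)·((-9)·0 - 0·(-43)) + 1·((-9)·(-16) - (-4)·(-43)) = (-1)·0 - (-1)·0 + 1·(-28) = -28
Since det(O) ≠ 0, rank(O) = 3 and the system is completely observable.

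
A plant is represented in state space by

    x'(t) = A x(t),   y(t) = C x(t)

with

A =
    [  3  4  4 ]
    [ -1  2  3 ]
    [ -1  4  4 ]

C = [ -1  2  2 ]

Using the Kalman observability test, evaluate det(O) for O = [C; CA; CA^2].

-52

CA = [[-7, 8, 10]]
CA^2 = [[-39, 28, 36]]
Observability matrix O = [C; CA; CA^2] = [[-1, 2, 2], [-7, 8, 10], [-39, 28, 36]]
Expanding along the first row, det(O) = (-1)·(8·36 - 10·28) - 2·((-7)·36 - 10·(-39)) + 2·((-7)·28 - 8·(-39)) = (-1)·8 - 2·138 + 2·116 = -52
Since det(O) ≠ 0, rank(O) = 3 and the system is completely observable.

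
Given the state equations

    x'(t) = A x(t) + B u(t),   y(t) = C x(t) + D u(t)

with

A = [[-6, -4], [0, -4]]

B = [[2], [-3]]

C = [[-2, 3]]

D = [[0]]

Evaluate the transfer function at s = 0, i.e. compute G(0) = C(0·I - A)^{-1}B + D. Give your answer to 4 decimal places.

G(0) = C(-A)^{-1}B + D = -C A^{-1} B + D.
det A = 24, so A^{-1} = (1/24)·adj(A) = [[-1/6, 1/6], [0, -1/4]]
A^{-1} B = [-5/6, 3/4]^T
C A^{-1} B = 47/12
G(0) = D - C A^{-1} B = 0 - (47/12) = -47/12 ≈ -3.9167

-3.9167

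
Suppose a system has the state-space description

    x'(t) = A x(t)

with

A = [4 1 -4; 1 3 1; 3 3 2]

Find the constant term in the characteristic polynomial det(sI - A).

-37

Expand det(sI - A) for the 3×3 matrix.
p(s) = s^3 - 9s^2 + 34s - 37.
(Check: constant term = det(-A) = (-1)^3 det A = -37; coefficient of s^2 = -tr A = -9.)
The constant term is -37.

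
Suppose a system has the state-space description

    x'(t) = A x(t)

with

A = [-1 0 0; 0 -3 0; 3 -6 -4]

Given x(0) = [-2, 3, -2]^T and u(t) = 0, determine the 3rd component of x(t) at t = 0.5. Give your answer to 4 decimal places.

det(sI - A) = s^3 - (tr A)s^2 + (M11 + M22 + M33)s - det A, where Mii is the 2×2 principal minor of A obtained by deleting row i and column i.
tr A = (-1) + (-3) + (-4) = -8; M11 = (-3)·(-4) - 0·(-6) = 12 - 0 = 12; M22 = (-1)·(-4) - 0·3 = 4 - 0 = 4; M33 = (-1)·(-3) - 0·0 = 3 - 0 = 3; sum of minors = 19.
det A = (-1)·((-3)·(-4) - 0·(-6)) - 0·(0·(-4) - 0·3) + 0·(0·(-6) - (-3)·3) = (-1)·12 - 0·0 + 0·9 = -12.
So p(s) = det(sI - A) = s^3 + 8s^2 + 19s + 12.
Rational-root test: any integer root divides 12. Testing small divisors, s = -1 works: p(-1) = -1 + 8 + (-19) + 12 = 0, so (s + 1) is a factor.
Dividing, p(s) = (s + 1)(s^2 + 7s + 12).
Factor s^2 + 7s + 12: two numbers with sum -7 and product 12 are -3 and -4, so s^2 + 7s + 12 = (s + 3)(s + 4).
Hence p(s) = (s + 1) (s + 3) (s + 4), with roots -4, -3, -1.
The eigenvalues -4, -3, -1 are distinct and real, so A is diagonalisable and x(t) = e^{At} x(0) = V diag(e^{λ_i t}) V^{-1} x(0), where the columns of V are the eigenvectors.
λ = -4: A - (-4)I = [[3, 0, 0], [0, 1, 0], [3, -6, 0]]. v must be orthogonal to every row; (row 1) × (row 2) = [0, 0, 3], so take v_1 = [0, 0, -1]^T.
λ = -3: A - (-3)I = [[2, 0, 0], [0, 0, 0], [3, -6, -1]]. v must be orthogonal to every row; (row 1) × (row 3) = [0, 2, -12], so take v_2 = [0, 1, -6]^T.
λ = -1: A - (-1)I = [[0, 0, 0], [0, -2, 0], [3, -6, -3]]. v must be orthogonal to every row; (row 2) × (row 3) = [6, 0, 6], so take v_3 = [1, 0, 1]^T.
V = [v_1 v_2 v_3] = [[0, 0, 1], [0, 1, 0], [-1, -6, 1]] has det V = 1, so V^{-1} = adj(V)/det V = [[1, -6, -1], [0, 1, 0], [1, 0, 0]].
Modal coordinates z(0) = V^{-1} x(0): 1·(-2) + (-6)·3 + (-1)·(-2) = -18; 0·(-2) + 1·3 + 0·(-2) = 3; 1·(-2) + 0·3 + 0·(-2) = -2; so z(0) = [-18, 3, -2]^T.
x_3(t) = Σ_i (v_i)_3 · z_i(0) · e^{λ_i t} (row 3 of V times the modal terms).
x_3(0.5) = (-1)·(-18)·e^{-4·0.5} + (-6)·3·e^{-3·0.5} + 1·(-2)·e^{-1·0.5} = 18·0.135335 + (-18)·0.223130 + (-2)·0.606531 = -2.7934.

-2.7934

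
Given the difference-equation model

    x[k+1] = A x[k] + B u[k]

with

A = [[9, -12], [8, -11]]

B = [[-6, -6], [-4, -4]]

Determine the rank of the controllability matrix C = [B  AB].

1

AB = [[-6, -6], [-4, -4]]
Controllability matrix C = [B  AB] = [[-6, -6, -6, -6], [-4, -4, -4, -4]]
Every column of C is a scalar multiple of column 1 = [-6, -4] (multipliers 1, 1, 1, 1), so the columns span a one-dimensional space.
C ≠ 0, hence rank(C) = 1.
rank(C) = 1 < n = 2, so the pair (A, B) is not completely controllable.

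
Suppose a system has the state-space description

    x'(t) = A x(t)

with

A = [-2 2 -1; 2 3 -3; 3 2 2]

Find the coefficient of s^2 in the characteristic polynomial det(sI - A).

-3

Expand det(sI - A) for the 3×3 matrix.
p(s) = s^3 - 3s^2 + s + 45.
(Check: constant term = det(-A) = (-1)^3 det A = 45; coefficient of s^2 = -tr A = -3.)
The coefficient of s^2 is -3.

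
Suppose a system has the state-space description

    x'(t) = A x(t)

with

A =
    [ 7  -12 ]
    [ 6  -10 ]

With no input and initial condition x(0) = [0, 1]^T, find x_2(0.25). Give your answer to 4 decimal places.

-0.7716

det(sI - A) = s^2 - (tr A)s + det A, with tr A = 7 + (-10) = -3 and det A = 7·(-10) - (-12)·6 = -70 - (-72) = 2.
So p(s) = det(sI - A) = s^2 + 3s + 2.
Factor s^2 + 3s + 2: two numbers with sum -3 and product 2 are -1 and -2, so s^2 + 3s + 2 = (s + 1)(s + 2).
Hence p(s) = (s + 1) (s + 2), with roots -2, -1.
The eigenvalues -2, -1 are distinct and real, so A is diagonalisable and x(t) = e^{At} x(0) = V diag(e^{λ_i t}) V^{-1} x(0), where the columns of V are the eigenvectors.
λ = -2: A - (-2)I = [[9, -12], [6, -8]]. Row 1 gives 9·v1 + (-12)·v2 = 0, so take v_1 = [-4, -3]^T.
λ = -1: A - (-1)I = [[8, -12], [6, -9]]. Row 1 gives 8·v1 + (-12)·v2 = 0, so take v_2 = [-3, -2]^T.
V = [v_1 v_2] = [[-4, -3], [-3, -2]] has det V = -1, so V^{-1} = adj(V)/det V = [[2, -3], [-3, 4]].
Modal coordinates z(0) = V^{-1} x(0): 2·0 + (-3)·1 = -3; (-3)·0 + 4·1 = 4; so z(0) = [-3, 4]^T.
x_2(t) = Σ_i (v_i)_2 · z_i(0) · e^{λ_i t} (row 2 of V times the modal terms).
x_2(0.25) = (-3)·(-3)·e^{-2·0.25} + (-2)·4·e^{-1·0.25} = 9·0.606531 + (-8)·0.778801 = -0.7716.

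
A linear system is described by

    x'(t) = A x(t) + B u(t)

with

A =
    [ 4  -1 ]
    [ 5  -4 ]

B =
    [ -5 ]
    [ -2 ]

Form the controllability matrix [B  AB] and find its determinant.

AB = [[-18], [-17]]
Controllability matrix C = [B  AB] = [[-5, -18], [-2, -17]]
det(C) = (-5)·(-17) - (-18)·(-2) = 85 - 36 = 49
Since det(C) ≠ 0, rank(C) = 2 and the system is completely controllable.

49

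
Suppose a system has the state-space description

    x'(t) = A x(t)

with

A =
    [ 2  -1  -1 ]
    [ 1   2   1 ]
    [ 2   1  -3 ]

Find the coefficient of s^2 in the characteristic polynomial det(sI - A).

Expand det(sI - A) for the 3×3 matrix.
p(s) = s^3 - s^2 - 6s + 16.
(Check: constant term = det(-A) = (-1)^3 det A = 16; coefficient of s^2 = -tr A = -1.)
The coefficient of s^2 is -1.

-1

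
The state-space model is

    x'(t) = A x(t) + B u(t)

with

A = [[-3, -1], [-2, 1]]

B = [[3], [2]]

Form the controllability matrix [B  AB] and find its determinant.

10

AB = [[-11], [-4]]
Controllability matrix C = [B  AB] = [[3, -11], [2, -4]]
det(C) = 3·(-4) - (-11)·2 = -12 - (-22) = 10
Since det(C) ≠ 0, rank(C) = 2 and the system is completely controllable.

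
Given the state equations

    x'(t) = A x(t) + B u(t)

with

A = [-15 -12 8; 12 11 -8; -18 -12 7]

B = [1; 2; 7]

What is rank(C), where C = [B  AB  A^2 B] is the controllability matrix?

AB = [[17], [-22], [7]]
A^2B = [[65], [-94], [7]]
Controllability matrix C = [B  AB  A^2B] = [[1, 17, 65], [2, -22, -94], [7, 7, 7]]
The rows r1, r2, r3 of C are linearly dependent: -3·r1 - 2·r2 + r3 = 0 (check each entry), so rank(C) ≤ 2.
The 2×2 minor from rows 1, 2, columns 1, 2 is 1·(-22) - 17·2 = -22 - 34 = -56 ≠ 0, so rank(C) = 2.
rank(C) = 2 < n = 3, so the pair (A, B) is not completely controllable.

2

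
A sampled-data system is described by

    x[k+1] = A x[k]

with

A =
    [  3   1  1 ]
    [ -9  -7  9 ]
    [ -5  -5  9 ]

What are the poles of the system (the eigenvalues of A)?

det(zI - A) = z^3 - (tr A)z^2 + (M11 + M22 + M33)z - det A, where Mii is the 2×2 principal minor of A obtained by deleting row i and column i.
tr A = 3 + (-7) + 9 = 5; M11 = (-7)·9 - 9·(-5) = -63 - (-45) = -18; M22 = 3·9 - 1·(-5) = 27 - (-5) = 32; M33 = 3·(-7) - 1·(-9) = -21 - (-9) = -12; sum of minors = 2.
det A = 3·((-7)·9 - 9·(-5)) - 1·((-9)·9 - 9·(-5)) + 1·((-9)·(-5) - (-7)·(-5)) = 3·(-18) - 1·(-36) + 1·10 = -8.
So p(z) = det(zI - A) = z^3 - 5z^2 + 2z + 8.
Rational-root test: any integer root divides 8. Testing small divisors, z = -1 works: p(-1) = -1 + (-5) + (-2) + 8 = 0, so (z + 1) is a factor.
Dividing, p(z) = (z + 1)(z^2 - 6z + 8).
Factor z^2 - 6z + 8: two numbers with sum 6 and product 8 are 4 and 2, so z^2 - 6z + 8 = (z - 4)(z - 2).
Hence p(z) = (z - 4) (z - 2) (z + 1), with roots -1, 2, 4.

-1, 2, 4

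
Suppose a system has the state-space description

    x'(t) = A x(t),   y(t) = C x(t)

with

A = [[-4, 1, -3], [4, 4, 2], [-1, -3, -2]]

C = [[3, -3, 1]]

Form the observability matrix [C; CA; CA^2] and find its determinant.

CA = [[-25, -12, -17]]
CA^2 = [[69, -22, 85]]
Observability matrix O = [C; CA; CA^2] = [[3, -3, 1], [-25, -12, -17], [69, -22, 85]]
Expanding along the first row, det(O) = 3·((-12)·85 - (-17)·(-22)) - (-3)·((-25)·85 - (-17)·69) + 1·((-25)·(-22) - (-12)·69) = 3·(-1394) - (-3)·(-952) + 1·1378 = -5660
Since det(O) ≠ 0, rank(O) = 3 and the system is completely observable.

-5660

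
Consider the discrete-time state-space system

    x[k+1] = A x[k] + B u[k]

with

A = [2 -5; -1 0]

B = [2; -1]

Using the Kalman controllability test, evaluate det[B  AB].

AB = [[9], [-2]]
Controllability matrix C = [B  AB] = [[2, 9], [-1, -2]]
det(C) = 2·(-2) - 9·(-1) = -4 - (-9) = 5
Since det(C) ≠ 0, rank(C) = 2 and the system is completely controllable.

5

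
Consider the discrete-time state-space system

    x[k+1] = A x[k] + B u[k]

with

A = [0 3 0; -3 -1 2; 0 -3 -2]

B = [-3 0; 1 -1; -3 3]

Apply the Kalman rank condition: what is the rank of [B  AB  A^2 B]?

3

AB = [[3, -3], [2, 7], [3, -3]]
A^2B = [[6, 21], [-5, -4], [-12, -15]]
Controllability matrix C = [B  AB  A^2B] = [[-3, 0, 3, -3, 6, 21], [1, -1, 2, 7, -5, -4], [-3, 3, 3, -3, -12, -15]]
Take the 3×3 submatrix of C formed by columns 1, 2, 3: [[-3, 0, 3], [1, -1, 2], [-3, 3, 3]]. Its determinant is (-3)·((-1)·3 - 2·3) - 0·(1·3 - 2·(-3)) + 3·(1·3 - (-1)·(-3)) = (-3)·(-9) - 0·9 + 3·0 = 27 ≠ 0.
So rank(C) ≥ 3; since C has 3 rows, rank(C) = 3.
rank(C) = 3 = n, so the pair (A, B) is completely controllable.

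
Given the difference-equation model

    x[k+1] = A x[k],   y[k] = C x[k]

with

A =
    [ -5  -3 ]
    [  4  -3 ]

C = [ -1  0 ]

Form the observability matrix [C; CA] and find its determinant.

-3

CA = [[5, 3]]
Observability matrix O = [C; CA] = [[-1, 0], [5, 3]]
det(O) = (-1)·3 - 0·5 = -3 - 0 = -3
Since det(O) ≠ 0, rank(O) = 2 and the system is completely observable.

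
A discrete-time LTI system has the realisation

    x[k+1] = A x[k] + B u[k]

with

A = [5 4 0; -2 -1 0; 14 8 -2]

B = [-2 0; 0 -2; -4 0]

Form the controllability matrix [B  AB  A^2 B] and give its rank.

AB = [[-10, -8], [4, 2], [-20, -16]]
A^2B = [[-34, -32], [16, 14], [-68, -64]]
Controllability matrix C = [B  AB  A^2B] = [[-2, 0, -10, -8, -34, -32], [0, -2, 4, 2, 16, 14], [-4, 0, -20, -16, -68, -64]]
The rows r1, r2, r3 of C are linearly dependent: -2·r1 + r3 = 0 (check each entry), so rank(C) ≤ 2.
The 2×2 minor from rows 1, 2, columns 1, 2 is (-2)·(-2) - 0·0 = 4 - 0 = 4 ≠ 0, so rank(C) = 2.
rank(C) = 2 < n = 3, so the pair (A, B) is not completely controllable.

2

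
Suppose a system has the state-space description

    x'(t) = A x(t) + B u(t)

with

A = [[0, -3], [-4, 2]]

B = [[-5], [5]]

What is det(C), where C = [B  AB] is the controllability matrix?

AB = [[-15], [30]]
Controllability matrix C = [B  AB] = [[-5, -15], [5, 30]]
det(C) = (-5)·30 - (-15)·5 = -150 - (-75) = -75
Since det(C) ≠ 0, rank(C) = 2 and the system is completely controllable.

-75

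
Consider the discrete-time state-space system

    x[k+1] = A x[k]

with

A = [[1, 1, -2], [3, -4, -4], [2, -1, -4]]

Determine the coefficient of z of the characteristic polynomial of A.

5

Expand det(zI - A) for the 3×3 matrix.
p(z) = z^3 + 7z^2 + 5z - 6.
(Check: constant term = det(-A) = (-1)^3 det A = -6; coefficient of z^2 = -tr A = 7.)
The coefficient of z is 5.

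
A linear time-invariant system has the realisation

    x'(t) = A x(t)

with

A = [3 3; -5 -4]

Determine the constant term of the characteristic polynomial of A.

For a 2×2 matrix, det(sI - A) = s^2 - (tr A)s + det A.
tr A = -1, det A = 3.
So p(s) = s^2 + s + 3.
The constant term is 3.

3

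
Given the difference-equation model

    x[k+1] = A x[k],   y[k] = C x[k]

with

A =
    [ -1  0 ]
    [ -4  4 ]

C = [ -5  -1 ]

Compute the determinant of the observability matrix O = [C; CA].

CA = [[9, -4]]
Observability matrix O = [C; CA] = [[-5, -1], [9, -4]]
det(O) = (-5)·(-4) - (-1)·9 = 20 - (-9) = 29
Since det(O) ≠ 0, rank(O) = 2 and the system is completely observable.

29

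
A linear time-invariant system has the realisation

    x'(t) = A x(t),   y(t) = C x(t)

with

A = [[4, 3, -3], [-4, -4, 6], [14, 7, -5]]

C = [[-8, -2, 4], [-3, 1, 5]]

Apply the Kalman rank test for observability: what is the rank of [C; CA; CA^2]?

2

CA = [[32, 12, -8], [54, 22, -10]]
CA^2 = [[-32, -8, 16], [-12, 4, 20]]
Observability matrix O = [C; CA; CA^2] = [[-8, -2, 4], [-3, 1, 5], [32, 12, -8], [54, 22, -10], [-32, -8, 16], [-12, 4, 20]]
The columns c1, c2, c3 of O are linearly dependent: c1 - 2·c2 + c3 = 0 (check each entry), so rank(O) ≤ 2.
The 2×2 minor from rows 1, 2, columns 1, 2 is (-8)·1 - (-2)·(-3) = -8 - 6 = -14 ≠ 0, so rank(O) = 2.
rank(O) = 2 < n = 3, so the pair (A, C) is not completely observable.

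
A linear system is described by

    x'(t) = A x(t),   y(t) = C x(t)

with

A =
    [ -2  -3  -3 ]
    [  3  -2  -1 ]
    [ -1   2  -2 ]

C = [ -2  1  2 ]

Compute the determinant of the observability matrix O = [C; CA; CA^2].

CA = [[5, 8, 1]]
CA^2 = [[13, -29, -25]]
Observability matrix O = [C; CA; CA^2] = [[-2, 1, 2], [5, 8, 1], [13, -29, -25]]
Expanding along the first row, det(O) = (-2)·(8·(-25) - 1·(-29)) - 1·(5·(-25) - 1·13) + 2·(5·(-29) - 8·13) = (-2)·(-171) - 1·(-138) + 2·(-249) = -18
Since det(O) ≠ 0, rank(O) = 3 and the system is completely observable.

-18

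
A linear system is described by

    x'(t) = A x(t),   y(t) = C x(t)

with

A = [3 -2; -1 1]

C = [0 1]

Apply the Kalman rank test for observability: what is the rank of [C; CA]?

CA = [[-1, 1]]
Observability matrix O = [C; CA] = [[0, 1], [-1, 1]]
det(O) = 0·1 - 1·(-1) = 0 - (-1) = 1 ≠ 0, so rank(O) = 2.
rank(O) = 2 = n, so the pair (A, C) is completely observable.

2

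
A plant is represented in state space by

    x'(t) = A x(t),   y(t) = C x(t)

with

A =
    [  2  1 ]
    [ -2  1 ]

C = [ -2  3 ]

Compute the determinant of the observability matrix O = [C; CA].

CA = [[-10, 1]]
Observability matrix O = [C; CA] = [[-2, 3], [-10, 1]]
det(O) = (-2)·1 - 3·(-10) = -2 - (-30) = 28
Since det(O) ≠ 0, rank(O) = 2 and the system is completely observable.

28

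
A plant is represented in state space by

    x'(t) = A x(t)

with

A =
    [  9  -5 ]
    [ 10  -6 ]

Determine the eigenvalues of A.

det(sI - A) = s^2 - (tr A)s + det A, with tr A = 9 + (-6) = 3 and det A = 9·(-6) - (-5)·10 = -54 - (-50) = -4.
So p(s) = det(sI - A) = s^2 - 3s - 4.
Factor s^2 - 3s - 4: two numbers with sum 3 and product -4 are 4 and -1, so s^2 - 3s - 4 = (s - 4)(s + 1).
Hence p(s) = (s - 4) (s + 1), with roots -1, 4.
At least one eigenvalue has non-negative real part, so the system is not asymptotically stable.

-1, 4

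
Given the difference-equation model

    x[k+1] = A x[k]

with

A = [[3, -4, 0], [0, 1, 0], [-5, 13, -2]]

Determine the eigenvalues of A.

det(zI - A) = z^3 - (tr A)z^2 + (M11 + M22 + M33)z - det A, where Mii is the 2×2 principal minor of A obtained by deleting row i and column i.
tr A = 3 + 1 + (-2) = 2; M11 = 1·(-2) - 0·13 = -2 - 0 = -2; M22 = 3·(-2) - 0·(-5) = -6 - 0 = -6; M33 = 3·1 - (-4)·0 = 3 - 0 = 3; sum of minors = -5.
det A = 3·(1·(-2) - 0·13) - (-4)·(0·(-2) - 0·(-5)) + 0·(0·13 - 1·(-5)) = 3·(-2) - (-4)·0 + 0·5 = -6.
So p(z) = det(zI - A) = z^3 - 2z^2 - 5z + 6.
Rational-root test: any integer root divides 6. Testing small divisors, z = 1 works: p(1) = 1 + (-2) + (-5) + 6 = 0, so (z - 1) is a factor.
Dividing, p(z) = (z - 1)(z^2 - z - 6).
Factor z^2 - z - 6: two numbers with sum 1 and product -6 are 3 and -2, so z^2 - z - 6 = (z - 3)(z + 2).
Hence p(z) = (z - 3) (z - 1) (z + 2), with roots -2, 1, 3.

-2, 1, 3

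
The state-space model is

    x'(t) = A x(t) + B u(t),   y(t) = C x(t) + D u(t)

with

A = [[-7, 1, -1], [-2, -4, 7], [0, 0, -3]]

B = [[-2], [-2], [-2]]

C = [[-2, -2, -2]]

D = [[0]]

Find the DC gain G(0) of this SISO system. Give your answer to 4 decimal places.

G(0) = C(-A)^{-1}B + D = -C A^{-1} B + D.
det A = -90, so A^{-1} = (1/-90)·adj(A) = [[-2/15, -1/30, -1/30], [1/15, -7/30, -17/30], [0, 0, -1/3]]
A^{-1} B = [2/5, 22/15, 2/3]^T
C A^{-1} B = -76/15
G(0) = D - C A^{-1} B = 0 - (-76/15) = 76/15 ≈ 5.0667

5.0667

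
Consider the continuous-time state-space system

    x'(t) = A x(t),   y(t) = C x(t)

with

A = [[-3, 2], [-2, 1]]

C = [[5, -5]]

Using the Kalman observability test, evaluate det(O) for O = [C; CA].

0

CA = [[-5, 5]]
Observability matrix O = [C; CA] = [[5, -5], [-5, 5]]
det(O) = 5·5 - (-5)·(-5) = 25 - 25 = 0
Since det(O) = 0, rank(O) < 2 and the system is not completely observable.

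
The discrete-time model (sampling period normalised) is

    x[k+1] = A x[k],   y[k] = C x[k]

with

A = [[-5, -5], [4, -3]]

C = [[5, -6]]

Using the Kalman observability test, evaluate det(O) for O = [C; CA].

CA = [[-49, -7]]
Observability matrix O = [C; CA] = [[5, -6], [-49, -7]]
det(O) = 5·(-7) - (-6)·(-49) = -35 - 294 = -329
Since det(O) ≠ 0, rank(O) = 2 and the system is completely observable.

-329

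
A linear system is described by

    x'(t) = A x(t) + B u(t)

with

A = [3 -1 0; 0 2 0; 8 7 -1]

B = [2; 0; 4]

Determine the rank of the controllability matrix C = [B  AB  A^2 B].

1

AB = [[6], [0], [12]]
A^2B = [[18], [0], [36]]
Controllability matrix C = [B  AB  A^2B] = [[2, 6, 18], [0, 0, 0], [4, 12, 36]]
Every column of C is a scalar multiple of column 1 = [2, 0, 4] (multipliers 1, 3, 9), so the columns span a one-dimensional space.
C ≠ 0, hence rank(C) = 1.
rank(C) = 1 < n = 3, so the pair (A, B) is not completely controllable.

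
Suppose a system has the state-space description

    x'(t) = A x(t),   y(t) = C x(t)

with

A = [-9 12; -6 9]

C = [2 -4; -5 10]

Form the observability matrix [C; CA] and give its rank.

CA = [[6, -12], [-15, 30]]
Observability matrix O = [C; CA] = [[2, -4], [-5, 10], [6, -12], [-15, 30]]
Every row of O is a scalar multiple of row 1 = [2, -4] (multipliers 1, -5/2, 3, -15/2), so the rows span a one-dimensional space.
O ≠ 0, hence rank(O) = 1.
rank(O) = 1 < n = 2, so the pair (A, C) is not completely observable.

1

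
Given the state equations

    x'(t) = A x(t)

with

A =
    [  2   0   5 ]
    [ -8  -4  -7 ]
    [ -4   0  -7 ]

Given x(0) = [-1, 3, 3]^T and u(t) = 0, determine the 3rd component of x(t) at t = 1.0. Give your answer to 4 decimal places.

det(sI - A) = s^3 - (tr A)s^2 + (M11 + M22 + M33)s - det A, where Mii is the 2×2 principal minor of A obtained by deleting row i and column i.
tr A = 2 + (-4) + (-7) = -9; M11 = (-4)·(-7) - (-7)·0 = 28 - 0 = 28; M22 = 2·(-7) - 5·(-4) = -14 - (-20) = 6; M33 = 2·(-4) - 0·(-8) = -8 - 0 = -8; sum of minors = 26.
det A = 2·((-4)·(-7) - (-7)·0) - 0·((-8)·(-7) - (-7)·(-4)) + 5·((-8)·0 - (-4)·(-4)) = 2·28 - 0·28 + 5·(-16) = -24.
So p(s) = det(sI - A) = s^3 + 9s^2 + 26s + 24.
Rational-root test: any integer root divides 24. Testing small divisors, s = -2 works: p(-2) = -8 + 36 + (-52) + 24 = 0, so (s + 2) is a factor.
Dividing, p(s) = (s + 2)(s^2 + 7s + 12).
Factor s^2 + 7s + 12: two numbers with sum -7 and product 12 are -3 and -4, so s^2 + 7s + 12 = (s + 3)(s + 4).
Hence p(s) = (s + 2) (s + 3) (s + 4), with roots -4, -3, -2.
The eigenvalues -4, -3, -2 are distinct and real, so A is diagonalisable and x(t) = e^{At} x(0) = V diag(e^{λ_i t}) V^{-1} x(0), where the columns of V are the eigenvectors.
λ = -4: A - (-4)I = [[6, 0, 5], [-8, 0, -7], [-4, 0, -3]]. v must be orthogonal to every row; (row 1) × (row 2) = [0, 2, 0], so take v_1 = [0, -1, 0]^T.
λ = -3: A - (-3)I = [[5, 0, 5], [-8, -1, -7], [-4, 0, -4]]. v must be orthogonal to every row; (row 1) × (row 2) = [5, -5, -5], so take v_2 = [-1, 1, 1]^T.
λ = -2: A - (-2)I = [[4, 0, 5], [-8, -2, -7], [-4, 0, -5]]. v must be orthogonal to every row; (row 1) × (row 2) = [10, -12, -8], so take v_3 = [-5, 6, 4]^T.
V = [v_1 v_2 v_3] = [[0, -1, -5], [-1, 1, 6], [0, 1, 4]] has det V = 1, so V^{-1} = adj(V)/det V = [[-2, -1, -1], [4, 0, 5], [-1, 0, -1]].
Modal coordinates z(0) = V^{-1} x(0): (-2)·(-1) + (-1)·3 + (-1)·3 = -4; 4·(-1) + 0·3 + 5·3 = 11; (-1)·(-1) + 0·3 + (-1)·3 = -2; so z(0) = [-4, 11, -2]^T.
x_3(t) = Σ_i (v_i)_3 · z_i(0) · e^{λ_i t} (row 3 of V times the modal terms).
x_3(1.0) = 0·(-4)·e^{-4·1.0} + 1·11·e^{-3·1.0} + 4·(-2)·e^{-2·1.0} = 0·0.018316 + 11·0.049787 + (-8)·0.135335 = -0.5350.

-0.5350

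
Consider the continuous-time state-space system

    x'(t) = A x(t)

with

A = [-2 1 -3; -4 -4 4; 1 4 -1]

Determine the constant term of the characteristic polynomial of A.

-60

Expand det(sI - A) for the 3×3 matrix.
p(s) = s^3 + 7s^2 + 5s - 60.
(Check: constant term = det(-A) = (-1)^3 det A = -60; coefficient of s^2 = -tr A = 7.)
The constant term is -60.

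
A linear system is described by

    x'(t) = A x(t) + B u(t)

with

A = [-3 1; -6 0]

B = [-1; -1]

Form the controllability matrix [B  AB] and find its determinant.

AB = [[2], [6]]
Controllability matrix C = [B  AB] = [[-1, 2], [-1, 6]]
det(C) = (-1)·6 - 2·(-1) = -6 - (-2) = -4
Since det(C) ≠ 0, rank(C) = 2 and the system is completely controllable.

-4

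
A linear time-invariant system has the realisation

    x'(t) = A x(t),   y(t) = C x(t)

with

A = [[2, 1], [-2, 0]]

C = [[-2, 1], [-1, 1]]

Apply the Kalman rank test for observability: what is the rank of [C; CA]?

2

CA = [[-6, -2], [-4, -1]]
Observability matrix O = [C; CA] = [[-2, 1], [-1, 1], [-6, -2], [-4, -1]]
Take the 2×2 submatrix of O formed by rows 1, 2: [[-2, 1], [-1, 1]]. Its determinant is (-2)·1 - 1·(-1) = -2 - (-1) = -1 ≠ 0.
So rank(O) ≥ 2; since O has 2 columns, rank(O) = 2.
rank(O) = 2 = n, so the pair (A, C) is completely observable.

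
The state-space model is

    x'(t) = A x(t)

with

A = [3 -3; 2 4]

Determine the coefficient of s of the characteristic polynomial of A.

For a 2×2 matrix, det(sI - A) = s^2 - (tr A)s + det A.
tr A = 7, det A = 18.
So p(s) = s^2 - 7s + 18.
The coefficient of s is -7.

-7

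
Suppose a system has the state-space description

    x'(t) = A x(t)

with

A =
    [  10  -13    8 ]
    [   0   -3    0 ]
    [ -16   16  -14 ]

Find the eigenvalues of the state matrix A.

-6, -3, 2

det(sI - A) = s^3 - (tr A)s^2 + (M11 + M22 + M33)s - det A, where Mii is the 2×2 principal minor of A obtained by deleting row i and column i.
tr A = 10 + (-3) + (-14) = -7; M11 = (-3)·(-14) - 0·16 = 42 - 0 = 42; M22 = 10·(-14) - 8·(-16) = -140 - (-128) = -12; M33 = 10·(-3) - (-13)·0 = -30 - 0 = -30; sum of minors = 0.
det A = 10·((-3)·(-14) - 0·16) - (-13)·(0·(-14) - 0·(-16)) + 8·(0·16 - (-3)·(-16)) = 10·42 - (-13)·0 + 8·(-48) = 36.
So p(s) = det(sI - A) = s^3 + 7s^2 - 36.
Rational-root test: any integer root divides -36. Testing small divisors, s = 2 works: p(2) = 8 + 28 + 0 + (-36) = 0, so (s - 2) is a factor.
Dividing, p(s) = (s - 2)(s^2 + 9s + 18).
Factor s^2 + 9s + 18: two numbers with sum -9 and product 18 are -3 and -6, so s^2 + 9s + 18 = (s + 3)(s + 6).
Hence p(s) = (s - 2) (s + 3) (s + 6), with roots -6, -3, 2.
At least one eigenvalue has non-negative real part, so the system is not asymptotically stable.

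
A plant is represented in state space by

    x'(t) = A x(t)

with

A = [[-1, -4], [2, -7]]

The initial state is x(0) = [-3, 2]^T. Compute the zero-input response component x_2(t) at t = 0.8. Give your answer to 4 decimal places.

-0.3254

det(sI - A) = s^2 - (tr A)s + det A, with tr A = (-1) + (-7) = -8 and det A = (-1)·(-7) - (-4)·2 = 7 - (-8) = 15.
So p(s) = det(sI - A) = s^2 + 8s + 15.
Factor s^2 + 8s + 15: two numbers with sum -8 and product 15 are -3 and -5, so s^2 + 8s + 15 = (s + 3)(s + 5).
Hence p(s) = (s + 3) (s + 5), with roots -5, -3.
The eigenvalues -5, -3 are distinct and real, so A is diagonalisable and x(t) = e^{At} x(0) = V diag(e^{λ_i t}) V^{-1} x(0), where the columns of V are the eigenvectors.
λ = -5: A - (-5)I = [[4, -4], [2, -2]]. Row 1 gives 4·v1 + (-4)·v2 = 0, so take v_1 = [1, 1]^T.
λ = -3: A - (-3)I = [[2, -4], [2, -4]]. Row 1 gives 2·v1 + (-4)·v2 = 0, so take v_2 = [2, 1]^T.
V = [v_1 v_2] = [[1, 2], [1, 1]] has det V = -1, so V^{-1} = adj(V)/det V = [[-1, 2], [1, -1]].
Modal coordinates z(0) = V^{-1} x(0): (-1)·(-3) + 2·2 = 7; 1·(-3) + (-1)·2 = -5; so z(0) = [7, -5]^T.
x_2(t) = Σ_i (v_i)_2 · z_i(0) · e^{λ_i t} (row 2 of V times the modal terms).
x_2(0.8) = 1·7·e^{-5·0.8} + 1·(-5)·e^{-3·0.8} = 7·0.018316 + (-5)·0.090718 = -0.3254.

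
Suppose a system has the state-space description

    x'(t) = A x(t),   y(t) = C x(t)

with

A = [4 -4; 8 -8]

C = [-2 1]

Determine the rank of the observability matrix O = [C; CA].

CA = [[0, 0]]
Observability matrix O = [C; CA] = [[-2, 1], [0, 0]]
Every row of O is a scalar multiple of row 1 = [-2, 1] (multipliers 1, 0), so the rows span a one-dimensional space.
O ≠ 0, hence rank(O) = 1.
rank(O) = 1 < n = 2, so the pair (A, C) is not completely observable.

1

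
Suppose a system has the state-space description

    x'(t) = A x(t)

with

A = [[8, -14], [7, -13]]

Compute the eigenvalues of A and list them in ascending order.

det(sI - A) = s^2 - (tr A)s + det A, with tr A = 8 + (-13) = -5 and det A = 8·(-13) - (-14)·7 = -104 - (-98) = -6.
So p(s) = det(sI - A) = s^2 + 5s - 6.
Factor s^2 + 5s - 6: two numbers with sum -5 and product -6 are 1 and -6, so s^2 + 5s - 6 = (s - 1)(s + 6).
Hence p(s) = (s - 1) (s + 6), with roots -6, 1.
At least one eigenvalue has non-negative real part, so the system is not asymptotically stable.

-6, 1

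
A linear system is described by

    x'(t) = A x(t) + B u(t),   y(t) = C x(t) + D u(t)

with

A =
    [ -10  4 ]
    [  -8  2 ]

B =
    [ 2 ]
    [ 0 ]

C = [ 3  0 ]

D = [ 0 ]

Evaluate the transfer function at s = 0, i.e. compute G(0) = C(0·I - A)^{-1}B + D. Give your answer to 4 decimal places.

-1.0000

G(0) = C(-A)^{-1}B + D = -C A^{-1} B + D.
det A = 12, so A^{-1} = (1/12)·adj(A) = [[1/6, -1/3], [2/3, -5/6]]
A^{-1} B = [1/3, 4/3]^T
C A^{-1} B = 1
G(0) = D - C A^{-1} B = 0 - (1) = -1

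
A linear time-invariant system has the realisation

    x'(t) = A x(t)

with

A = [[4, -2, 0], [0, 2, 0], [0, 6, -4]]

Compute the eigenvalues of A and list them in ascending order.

det(sI - A) = s^3 - (tr A)s^2 + (M11 + M22 + M33)s - det A, where Mii is the 2×2 principal minor of A obtained by deleting row i and column i.
tr A = 4 + 2 + (-4) = 2; M11 = 2·(-4) - 0·6 = -8 - 0 = -8; M22 = 4·(-4) - 0·0 = -16 - 0 = -16; M33 = 4·2 - (-2)·0 = 8 - 0 = 8; sum of minors = -16.
det A = 4·(2·(-4) - 0·6) - (-2)·(0·(-4) - 0·0) + 0·(0·6 - 2·0) = 4·(-8) - (-2)·0 + 0·0 = -32.
So p(s) = det(sI - A) = s^3 - 2s^2 - 16s + 32.
Rational-root test: any integer root divides 32. Testing small divisors, s = 2 works: p(2) = 8 + (-8) + (-32) + 32 = 0, so (s - 2) is a factor.
Dividing, p(s) = (s - 2)(s^2 - 16).
Factor s^2 - 16: two numbers with sum 0 and product -16 are 4 and -4, so s^2 - 16 = (s - 4)(s + 4).
Hence p(s) = (s - 4) (s - 2) (s + 4), with roots -4, 2, 4.
At least one eigenvalue has non-negative real part, so the system is not asymptotically stable.

-4, 2, 4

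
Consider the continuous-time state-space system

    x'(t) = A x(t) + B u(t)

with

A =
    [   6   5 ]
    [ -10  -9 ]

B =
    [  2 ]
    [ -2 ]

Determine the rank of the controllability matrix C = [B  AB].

1

AB = [[2], [-2]]
Controllability matrix C = [B  AB] = [[2, 2], [-2, -2]]
Every column of C is a scalar multiple of column 1 = [2, -2] (multipliers 1, 1), so the columns span a one-dimensional space.
C ≠ 0, hence rank(C) = 1.
rank(C) = 1 < n = 2, so the pair (A, B) is not completely controllable.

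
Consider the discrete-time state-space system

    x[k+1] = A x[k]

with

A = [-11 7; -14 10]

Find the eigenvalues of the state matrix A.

det(zI - A) = z^2 - (tr A)z + det A, with tr A = (-11) + 10 = -1 and det A = (-11)·10 - 7·(-14) = -110 - (-98) = -12.
So p(z) = det(zI - A) = z^2 + z - 12.
Factor z^2 + z - 12: two numbers with sum -1 and product -12 are 3 and -4, so z^2 + z - 12 = (z - 3)(z + 4).
Hence p(z) = (z - 3) (z + 4), with roots -4, 3.

-4, 3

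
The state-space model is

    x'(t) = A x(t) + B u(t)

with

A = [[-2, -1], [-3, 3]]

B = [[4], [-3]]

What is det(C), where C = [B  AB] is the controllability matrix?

-99

AB = [[-5], [-21]]
Controllability matrix C = [B  AB] = [[4, -5], [-3, -21]]
det(C) = 4·(-21) - (-5)·(-3) = -84 - 15 = -99
Since det(C) ≠ 0, rank(C) = 2 and the system is completely controllable.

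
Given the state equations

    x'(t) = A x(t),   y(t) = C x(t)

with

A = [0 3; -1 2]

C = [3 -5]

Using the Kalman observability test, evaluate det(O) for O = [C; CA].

22

CA = [[5, -1]]
Observability matrix O = [C; CA] = [[3, -5], [5, -1]]
det(O) = 3·(-1) - (-5)·5 = -3 - (-25) = 22
Since det(O) ≠ 0, rank(O) = 2 and the system is completely observable.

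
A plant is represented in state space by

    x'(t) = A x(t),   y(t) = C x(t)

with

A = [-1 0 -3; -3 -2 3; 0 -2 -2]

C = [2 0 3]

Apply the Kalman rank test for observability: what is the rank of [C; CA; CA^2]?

3

CA = [[-2, -6, -12]]
CA^2 = [[20, 36, 12]]
Observability matrix O = [C; CA; CA^2] = [[2, 0, 3], [-2, -6, -12], [20, 36, 12]]
det(O) = 2·((-6)·12 - (-12)·36) - 0·((-2)·12 - (-12)·20) + 3·((-2)·36 - (-6)·20) = 2·360 - 0·216 + 3·48 = 864 ≠ 0, so rank(O) = 3.
rank(O) = 3 = n, so the pair (A, C) is completely observable.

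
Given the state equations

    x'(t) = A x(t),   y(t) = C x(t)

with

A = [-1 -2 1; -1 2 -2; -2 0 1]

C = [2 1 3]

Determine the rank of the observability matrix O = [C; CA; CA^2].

CA = [[-9, -2, 3]]
CA^2 = [[5, 14, -2]]
Observability matrix O = [C; CA; CA^2] = [[2, 1, 3], [-9, -2, 3], [5, 14, -2]]
det(O) = 2·((-2)·(-2) - 3·14) - 1·((-9)·(-2) - 3·5) + 3·((-9)·14 - (-2)·5) = 2·(-38) - 1·3 + 3·(-116) = -427 ≠ 0, so rank(O) = 3.
rank(O) = 3 = n, so the pair (A, C) is completely observable.

3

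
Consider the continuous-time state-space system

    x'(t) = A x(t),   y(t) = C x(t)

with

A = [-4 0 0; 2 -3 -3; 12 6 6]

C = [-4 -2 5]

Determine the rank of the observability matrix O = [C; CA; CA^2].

2

CA = [[72, 36, 36]]
CA^2 = [[216, 108, 108]]
Observability matrix O = [C; CA; CA^2] = [[-4, -2, 5], [72, 36, 36], [216, 108, 108]]
The columns c1, c2, c3 of O are linearly dependent: -c1 + 2·c2 = 0 (check each entry), so rank(O) ≤ 2.
The 2×2 minor from rows 1, 2, columns 1, 3 is (-4)·36 - 5·72 = -144 - 360 = -504 ≠ 0, so rank(O) = 2.
rank(O) = 2 < n = 3, so the pair (A, C) is not completely observable.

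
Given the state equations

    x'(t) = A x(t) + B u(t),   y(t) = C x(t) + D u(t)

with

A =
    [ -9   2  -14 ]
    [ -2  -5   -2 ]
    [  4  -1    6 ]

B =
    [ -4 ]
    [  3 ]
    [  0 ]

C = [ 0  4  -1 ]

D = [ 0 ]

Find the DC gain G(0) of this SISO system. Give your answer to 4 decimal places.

G(0) = C(-A)^{-1}B + D = -C A^{-1} B + D.
det A = -12, so A^{-1} = (1/-12)·adj(A) = [[8/3, -1/6, 37/6], [-1/3, -1/6, -5/6], [-11/6, 1/12, -49/12]]
A^{-1} B = [-67/6, 5/6, 91/12]^T
C A^{-1} B = -17/4
G(0) = D - C A^{-1} B = 0 - (-17/4) = 17/4 ≈ 4.2500

4.2500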